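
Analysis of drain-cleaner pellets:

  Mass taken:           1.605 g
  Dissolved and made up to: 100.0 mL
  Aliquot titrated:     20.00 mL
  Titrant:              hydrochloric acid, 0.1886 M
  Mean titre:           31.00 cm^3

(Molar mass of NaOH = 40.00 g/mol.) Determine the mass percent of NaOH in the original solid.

72.85 %

NaOH + HCl → NaCl + H2O
n(HCl) per titration = 0.03100 × 0.1886 = 5.847 × 10^-3 mol
n(NaOH) in each aliquot = 5.847 × 10^-3 mol (1:1 ratio)
n(NaOH) in the whole flask = 5.847 × 10^-3 × 100.0/20.00 = 0.02923 mol
mass of NaOH = 0.02923 × 40.00 = 1.169 g
% NaOH = 1.169 / 1.605 × 100 = 72.85 %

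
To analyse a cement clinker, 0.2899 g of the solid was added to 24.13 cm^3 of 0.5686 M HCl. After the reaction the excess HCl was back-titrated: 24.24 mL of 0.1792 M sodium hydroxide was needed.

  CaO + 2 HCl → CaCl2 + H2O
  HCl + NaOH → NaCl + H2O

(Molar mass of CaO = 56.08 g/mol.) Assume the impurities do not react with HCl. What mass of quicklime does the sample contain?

0.2629 g

n(HCl) added = 0.02413 × 0.5686 = 0.01372 mol
n(NaOH) used in back-titration = 0.02424 × 0.1792 = 4.344 × 10^-3 mol
n(HCl) left over = 4.344 × 10^-3 mol (1:1 ratio)
n(HCl) consumed by analyte = 0.01372 − 4.344 × 10^-3 = 9.377 × 10^-3 mol
From the 1:2 ratio, n(CaO) = 1/2 × 9.377 × 10^-3 = 4.688 × 10^-3 mol
mass of CaO = 4.688 × 10^-3 × 56.08 = 0.2629 g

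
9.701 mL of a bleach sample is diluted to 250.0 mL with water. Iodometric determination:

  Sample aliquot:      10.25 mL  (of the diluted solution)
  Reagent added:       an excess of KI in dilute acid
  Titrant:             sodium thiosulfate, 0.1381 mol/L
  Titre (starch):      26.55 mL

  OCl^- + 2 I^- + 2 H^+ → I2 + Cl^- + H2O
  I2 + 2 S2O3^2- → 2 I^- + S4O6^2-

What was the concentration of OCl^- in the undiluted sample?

n(S2O3^2-) = 0.02655 × 0.1381 = 3.667 × 10^-3 mol
n(I2) = n(S2O3^2-)/2 = 1.833 × 10^-3 mol
n(OCl^-) in the aliquot = 1.833 × 10^-3 mol (1:1 ratio)
[OCl^-]_dilute = 1.833 × 10^-3 / 0.01025 = 0.1789 mol/L
[OCl^-]_original = 0.1789 × 250.0/9.701 = 4.609 mol/L

4.609 mol/L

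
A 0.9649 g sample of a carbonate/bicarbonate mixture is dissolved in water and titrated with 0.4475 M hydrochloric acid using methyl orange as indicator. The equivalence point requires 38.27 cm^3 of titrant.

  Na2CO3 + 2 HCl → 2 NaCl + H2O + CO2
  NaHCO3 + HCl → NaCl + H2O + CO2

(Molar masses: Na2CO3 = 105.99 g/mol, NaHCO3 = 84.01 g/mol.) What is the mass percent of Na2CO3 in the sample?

83.91 %

n(HCl) = 0.03827 × 0.4475 = 0.01713 mol
Let x = n(Na2CO3), y = n(NaHCO3).
Titrant: 2x + 1y = 0.01713;  mass: 105.99x + 84.01y = 0.9649
Solving, x = 7.639 × 10^-3 mol, y = 1.848 × 10^-3 mol
mass of Na2CO3 = 7.639 × 10^-3 × 105.99 = 0.8096 g
% Na2CO3 = 0.8096 / 0.9649 × 100 = 83.91 %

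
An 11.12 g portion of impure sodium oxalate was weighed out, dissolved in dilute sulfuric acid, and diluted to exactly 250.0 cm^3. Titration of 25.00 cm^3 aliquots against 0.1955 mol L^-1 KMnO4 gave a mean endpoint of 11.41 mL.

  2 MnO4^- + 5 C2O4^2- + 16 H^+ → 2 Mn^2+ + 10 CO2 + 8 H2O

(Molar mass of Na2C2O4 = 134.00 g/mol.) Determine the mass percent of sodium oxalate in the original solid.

67.20 %

n(KMnO4) per titration = 0.01141 × 0.1955 = 2.231 × 10^-3 mol
From the 5:2 ratio, n(Na2C2O4) in each aliquot = 5/2 × 2.231 × 10^-3 = 5.577 × 10^-3 mol
n(Na2C2O4) in the whole flask = 5.577 × 10^-3 × 250.0/25.00 = 0.05577 mol
mass of Na2C2O4 = 0.05577 × 134.00 = 7.473 g
% Na2C2O4 = 7.473 / 11.12 × 100 = 67.20 %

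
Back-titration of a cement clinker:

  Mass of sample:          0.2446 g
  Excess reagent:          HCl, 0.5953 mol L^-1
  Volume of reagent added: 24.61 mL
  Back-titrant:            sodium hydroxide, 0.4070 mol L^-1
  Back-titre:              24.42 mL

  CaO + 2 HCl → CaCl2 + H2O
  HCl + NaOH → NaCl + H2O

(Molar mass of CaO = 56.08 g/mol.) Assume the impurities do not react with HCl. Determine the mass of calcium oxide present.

0.1321 g

n(HCl) added = 0.02461 × 0.5953 = 0.01465 mol
n(NaOH) used in back-titration = 0.02442 × 0.4070 = 9.939 × 10^-3 mol
n(HCl) left over = 9.939 × 10^-3 mol (1:1 ratio)
n(HCl) consumed by analyte = 0.01465 − 9.939 × 10^-3 = 4.711 × 10^-3 mol
From the 1:2 ratio, n(CaO) = 1/2 × 4.711 × 10^-3 = 2.356 × 10^-3 mol
mass of CaO = 2.356 × 10^-3 × 56.08 = 0.1321 g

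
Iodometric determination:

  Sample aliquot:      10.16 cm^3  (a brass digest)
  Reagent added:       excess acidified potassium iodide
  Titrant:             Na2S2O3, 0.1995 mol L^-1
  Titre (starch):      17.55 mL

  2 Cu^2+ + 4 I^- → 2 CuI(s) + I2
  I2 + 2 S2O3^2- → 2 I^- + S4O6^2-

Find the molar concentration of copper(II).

n(S2O3^2-) = 0.01755 × 0.1995 = 3.501 × 10^-3 mol
n(I2) = n(S2O3^2-)/2 = 1.751 × 10^-3 mol
From the 2:1 ratio, n(Cu2+) in the aliquot = 2/1 × 1.751 × 10^-3 = 3.501 × 10^-3 mol
[Cu2+] = 3.501 × 10^-3 / 0.01016 = 0.3446 mol/L

0.3446 mol/L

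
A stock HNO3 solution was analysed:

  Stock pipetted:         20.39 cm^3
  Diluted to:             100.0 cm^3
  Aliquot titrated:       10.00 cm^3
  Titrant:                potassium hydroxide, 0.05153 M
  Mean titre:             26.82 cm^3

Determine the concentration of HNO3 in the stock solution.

HNO3 + KOH → KNO3 + H2O
n(KOH) = 0.02682 × 0.05153 = 1.382 × 10^-3 mol
n(HNO3) in the aliquot = 1.382 × 10^-3 mol (1:1 ratio)
[HNO3]_dilute = 1.382 × 10^-3 / 0.01000 = 0.1382 mol/L
Dilution factor = 100.0 / 20.39 = 4.904
[HNO3]_stock = 0.1382 × 4.904 = 0.6778 mol/L

0.6778 M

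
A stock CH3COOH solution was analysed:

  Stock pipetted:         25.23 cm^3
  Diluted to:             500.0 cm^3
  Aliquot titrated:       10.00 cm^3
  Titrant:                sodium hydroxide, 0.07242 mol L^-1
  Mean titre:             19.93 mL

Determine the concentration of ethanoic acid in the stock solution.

2.860 mol/L

CH3COOH + NaOH → CH3COONa + H2O
n(NaOH) = 0.01993 × 0.07242 = 1.443 × 10^-3 mol
n(CH3COOH) in the aliquot = 1.443 × 10^-3 mol (1:1 ratio)
[CH3COOH]_dilute = 1.443 × 10^-3 / 0.01000 = 0.1443 mol/L
Dilution factor = 500.0 / 25.23 = 19.82
[CH3COOH]_stock = 0.1443 × 19.82 = 2.860 mol/L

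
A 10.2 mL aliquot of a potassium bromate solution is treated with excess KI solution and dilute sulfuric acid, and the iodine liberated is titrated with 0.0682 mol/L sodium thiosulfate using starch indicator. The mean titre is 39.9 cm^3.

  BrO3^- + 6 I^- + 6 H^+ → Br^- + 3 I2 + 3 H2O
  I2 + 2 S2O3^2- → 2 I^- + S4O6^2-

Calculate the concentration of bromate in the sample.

n(S2O3^2-) = 0.0399 × 0.0682 = 2.72 × 10^-3 mol
n(I2) = n(S2O3^2-)/2 = 1.36 × 10^-3 mol
From the 1:3 ratio, n(BrO3^-) in the aliquot = 1/3 × 1.36 × 10^-3 = 4.54 × 10^-4 mol
[BrO3^-] = 4.54 × 10^-4 / 0.0102 = 0.0445 mol/L

0.0445 mol/L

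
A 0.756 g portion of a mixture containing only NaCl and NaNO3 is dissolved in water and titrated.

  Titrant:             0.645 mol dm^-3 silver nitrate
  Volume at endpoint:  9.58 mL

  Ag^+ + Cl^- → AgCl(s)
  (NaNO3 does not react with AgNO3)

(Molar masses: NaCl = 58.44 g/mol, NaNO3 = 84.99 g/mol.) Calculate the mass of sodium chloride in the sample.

n(AgNO3) = 0.00958 × 0.645 = 6.18 × 10^-3 mol
Let x = n(NaCl), y = n(NaNO3).
Titrant: 1x = 6.18 × 10^-3;  mass: 58.44x + 84.99y = 0.756
Solving, x = 6.18 × 10^-3 mol, y = 4.65 × 10^-3 mol
mass of NaCl = 6.18 × 10^-3 × 58.44 = 0.361 g

0.361 g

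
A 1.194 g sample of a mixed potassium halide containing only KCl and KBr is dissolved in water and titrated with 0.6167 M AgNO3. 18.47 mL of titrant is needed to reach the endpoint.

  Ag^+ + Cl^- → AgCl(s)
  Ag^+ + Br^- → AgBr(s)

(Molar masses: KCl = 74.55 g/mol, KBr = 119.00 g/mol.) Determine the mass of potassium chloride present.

0.2708 g

n(AgNO3) = 0.01847 × 0.6167 = 0.01139 mol
Let x = n(KCl), y = n(KBr).
Titrant: 1x + 1y = 0.01139;  mass: 74.55x + 119.00y = 1.194
Solving, x = 3.632 × 10^-3 mol, y = 7.758 × 10^-3 mol
mass of KCl = 3.632 × 10^-3 × 74.55 = 0.2708 g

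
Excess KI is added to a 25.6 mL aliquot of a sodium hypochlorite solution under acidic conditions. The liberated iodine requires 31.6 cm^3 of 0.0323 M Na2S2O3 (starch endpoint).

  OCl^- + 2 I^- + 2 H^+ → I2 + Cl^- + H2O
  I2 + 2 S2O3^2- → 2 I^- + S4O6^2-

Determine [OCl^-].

n(S2O3^2-) = 0.0316 × 0.0323 = 1.02 × 10^-3 mol
n(I2) = n(S2O3^2-)/2 = 5.10 × 10^-4 mol
n(OCl^-) in the aliquot = 5.10 × 10^-4 mol (1:1 ratio)
[OCl^-] = 5.10 × 10^-4 / 0.0256 = 0.0199 mol/L

0.0199 M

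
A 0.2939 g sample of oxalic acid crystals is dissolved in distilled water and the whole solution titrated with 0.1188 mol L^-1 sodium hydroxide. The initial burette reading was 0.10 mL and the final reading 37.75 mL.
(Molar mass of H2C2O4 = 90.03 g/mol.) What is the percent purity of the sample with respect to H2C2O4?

H2C2O4 + 2 NaOH → Na2C2O4 + 2 H2O
n(NaOH) = 0.03765 L × 0.1188 mol/L = 4.473 × 10^-3 mol
From the 1:2 ratio, n(H2C2O4) = 1/2 × 4.473 × 10^-3 = 2.236 × 10^-3 mol
mass of H2C2O4 = 2.236 × 10^-3 × 90.03 g/mol = 0.2013 g
% H2C2O4 = 0.2013 / 0.2939 × 100 = 68.51 %

68.51 %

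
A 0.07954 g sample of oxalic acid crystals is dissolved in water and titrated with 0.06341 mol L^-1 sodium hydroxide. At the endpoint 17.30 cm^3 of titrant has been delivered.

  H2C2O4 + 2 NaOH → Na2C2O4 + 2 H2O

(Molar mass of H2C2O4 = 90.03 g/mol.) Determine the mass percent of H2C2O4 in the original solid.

62.08 %

n(NaOH) = 0.01730 L × 0.06341 mol/L = 1.097 × 10^-3 mol
From the 1:2 ratio, n(H2C2O4) = 1/2 × 1.097 × 10^-3 = 5.485 × 10^-4 mol
mass of H2C2O4 = 5.485 × 10^-4 × 90.03 g/mol = 0.04938 g
% H2C2O4 = 0.04938 / 0.07954 × 100 = 62.08 %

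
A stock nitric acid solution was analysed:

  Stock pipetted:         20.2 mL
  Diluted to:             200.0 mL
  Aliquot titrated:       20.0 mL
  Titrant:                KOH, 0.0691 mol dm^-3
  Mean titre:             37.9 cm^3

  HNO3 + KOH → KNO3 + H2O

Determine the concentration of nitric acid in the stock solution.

1.30 mol/L

n(KOH) = 0.0379 × 0.0691 = 2.62 × 10^-3 mol
n(HNO3) in the aliquot = 2.62 × 10^-3 mol (1:1 ratio)
[HNO3]_dilute = 2.62 × 10^-3 / 0.0200 = 0.131 mol/L
Dilution factor = 200.0 / 20.2 = 9.901
[HNO3]_stock = 0.131 × 9.901 = 1.30 mol/L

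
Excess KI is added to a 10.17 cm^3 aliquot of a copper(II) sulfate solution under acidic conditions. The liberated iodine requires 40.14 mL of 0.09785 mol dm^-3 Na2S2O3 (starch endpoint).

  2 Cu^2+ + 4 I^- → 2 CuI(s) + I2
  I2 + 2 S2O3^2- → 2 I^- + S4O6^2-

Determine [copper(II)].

n(S2O3^2-) = 0.04014 × 0.09785 = 3.928 × 10^-3 mol
n(I2) = n(S2O3^2-)/2 = 1.964 × 10^-3 mol
From the 2:1 ratio, n(Cu2+) in the aliquot = 2/1 × 1.964 × 10^-3 = 3.928 × 10^-3 mol
[Cu2+] = 3.928 × 10^-3 / 0.01017 = 0.3862 mol/L

0.3862 mol/L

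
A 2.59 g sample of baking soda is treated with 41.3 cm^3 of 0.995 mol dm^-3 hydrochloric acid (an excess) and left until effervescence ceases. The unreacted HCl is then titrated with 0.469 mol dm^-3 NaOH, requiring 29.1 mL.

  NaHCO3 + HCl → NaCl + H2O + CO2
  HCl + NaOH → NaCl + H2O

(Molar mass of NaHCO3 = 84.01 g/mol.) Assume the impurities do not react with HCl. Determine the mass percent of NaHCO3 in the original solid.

n(HCl) added = 0.0413 × 0.995 = 0.0411 mol
n(NaOH) used in back-titration = 0.0291 × 0.469 = 0.0136 mol
n(HCl) left over = 0.0136 mol (1:1 ratio)
n(HCl) consumed by analyte = 0.0411 − 0.0136 = 0.0274 mol
n(NaHCO3) = 0.0274 mol (1:1 ratio)
mass of NaHCO3 = 0.0274 × 84.01 = 2.31 g
% NaHCO3 = 2.31 / 2.59 × 100 = 89.0 %

89.0 %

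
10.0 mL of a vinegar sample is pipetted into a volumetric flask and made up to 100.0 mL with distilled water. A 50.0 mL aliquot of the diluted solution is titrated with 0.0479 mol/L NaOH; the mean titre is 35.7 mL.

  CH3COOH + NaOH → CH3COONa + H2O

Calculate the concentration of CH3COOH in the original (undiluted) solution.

n(NaOH) = 0.0357 × 0.0479 = 1.71 × 10^-3 mol
n(CH3COOH) in the aliquot = 1.71 × 10^-3 mol (1:1 ratio)
[CH3COOH]_dilute = 1.71 × 10^-3 / 0.0500 = 0.0342 mol/L
Dilution factor = 100.0 / 10.0 = 10.00
[CH3COOH]_stock = 0.0342 × 10.00 = 0.342 mol/L

0.342 mol/L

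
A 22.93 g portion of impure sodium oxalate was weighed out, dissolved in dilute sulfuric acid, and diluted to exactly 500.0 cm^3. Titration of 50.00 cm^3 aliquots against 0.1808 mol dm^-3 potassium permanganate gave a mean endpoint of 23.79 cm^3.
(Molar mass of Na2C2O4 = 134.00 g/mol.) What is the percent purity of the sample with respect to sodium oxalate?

2 MnO4^- + 5 C2O4^2- + 16 H^+ → 2 Mn^2+ + 10 CO2 + 8 H2O
n(KMnO4) per titration = 0.02379 × 0.1808 = 4.301 × 10^-3 mol
From the 5:2 ratio, n(Na2C2O4) in each aliquot = 5/2 × 4.301 × 10^-3 = 0.01075 mol
n(Na2C2O4) in the whole flask = 0.01075 × 500.0/50.00 = 0.1075 mol
mass of Na2C2O4 = 0.1075 × 134.00 = 14.41 g
% Na2C2O4 = 14.41 / 22.93 × 100 = 62.84 %

62.84 %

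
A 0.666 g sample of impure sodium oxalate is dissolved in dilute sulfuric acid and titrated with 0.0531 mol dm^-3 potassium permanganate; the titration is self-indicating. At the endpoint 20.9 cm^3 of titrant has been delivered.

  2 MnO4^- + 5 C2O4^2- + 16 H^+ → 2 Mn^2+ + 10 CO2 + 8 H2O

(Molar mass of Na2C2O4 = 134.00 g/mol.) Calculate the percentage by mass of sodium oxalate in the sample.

n(KMnO4) = 0.0209 L × 0.0531 mol/L = 1.11 × 10^-3 mol
From the 5:2 ratio, n(Na2C2O4) = 5/2 × 1.11 × 10^-3 = 2.77 × 10^-3 mol
mass of Na2C2O4 = 2.77 × 10^-3 × 134.00 g/mol = 0.372 g
% Na2C2O4 = 0.372 / 0.666 × 100 = 55.8 %

55.8 %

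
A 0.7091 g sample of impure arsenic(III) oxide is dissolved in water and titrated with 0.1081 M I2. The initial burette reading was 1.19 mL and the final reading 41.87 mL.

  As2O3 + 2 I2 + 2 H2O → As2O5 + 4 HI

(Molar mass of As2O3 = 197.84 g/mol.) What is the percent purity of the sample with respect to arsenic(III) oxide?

61.35 %

n(I2) = 0.04068 L × 0.1081 mol/L = 4.398 × 10^-3 mol
From the 1:2 ratio, n(As2O3) = 1/2 × 4.398 × 10^-3 = 2.199 × 10^-3 mol
mass of As2O3 = 2.199 × 10^-3 × 197.84 g/mol = 0.4350 g
% As2O3 = 0.4350 / 0.7091 × 100 = 61.35 %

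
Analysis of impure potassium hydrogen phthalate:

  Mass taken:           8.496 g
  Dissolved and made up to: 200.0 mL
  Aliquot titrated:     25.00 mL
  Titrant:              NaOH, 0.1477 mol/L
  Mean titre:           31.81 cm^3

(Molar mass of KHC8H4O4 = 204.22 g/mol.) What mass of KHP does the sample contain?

7.676 g

KHC8H4O4 + NaOH → KNaC8H4O4 + H2O
n(NaOH) per titration = 0.03181 × 0.1477 = 4.698 × 10^-3 mol
n(KHC8H4O4) in each aliquot = 4.698 × 10^-3 mol (1:1 ratio)
n(KHC8H4O4) in the whole flask = 4.698 × 10^-3 × 200.0/25.00 = 0.03759 mol
mass of KHC8H4O4 = 0.03759 × 204.22 = 7.676 g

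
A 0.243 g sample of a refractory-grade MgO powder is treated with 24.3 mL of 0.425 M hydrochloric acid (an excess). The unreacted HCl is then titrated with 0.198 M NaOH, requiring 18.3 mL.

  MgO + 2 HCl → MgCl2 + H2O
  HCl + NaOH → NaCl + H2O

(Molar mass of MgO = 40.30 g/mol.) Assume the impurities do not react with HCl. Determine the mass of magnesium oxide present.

0.135 g

n(HCl) added = 0.0243 × 0.425 = 0.0103 mol
n(NaOH) used in back-titration = 0.0183 × 0.198 = 3.62 × 10^-3 mol
n(HCl) left over = 3.62 × 10^-3 mol (1:1 ratio)
n(HCl) consumed by analyte = 0.0103 − 3.62 × 10^-3 = 6.70 × 10^-3 mol
From the 1:2 ratio, n(MgO) = 1/2 × 6.70 × 10^-3 = 3.35 × 10^-3 mol
mass of MgO = 3.35 × 10^-3 × 40.30 = 0.135 g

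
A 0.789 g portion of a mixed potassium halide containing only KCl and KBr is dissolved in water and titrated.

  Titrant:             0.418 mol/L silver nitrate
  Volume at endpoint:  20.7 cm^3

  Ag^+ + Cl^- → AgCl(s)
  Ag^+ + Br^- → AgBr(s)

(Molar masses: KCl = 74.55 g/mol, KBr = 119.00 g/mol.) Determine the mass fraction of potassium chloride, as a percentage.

51.2 %

n(AgNO3) = 0.0207 × 0.418 = 8.65 × 10^-3 mol
Let x = n(KCl), y = n(KBr).
Titrant: 1x + 1y = 8.65 × 10^-3;  mass: 74.55x + 119.00y = 0.789
Solving, x = 5.41 × 10^-3 mol, y = 3.24 × 10^-3 mol
mass of KCl = 5.41 × 10^-3 × 74.55 = 0.404 g
% KCl = 0.404 / 0.789 × 100 = 51.2 %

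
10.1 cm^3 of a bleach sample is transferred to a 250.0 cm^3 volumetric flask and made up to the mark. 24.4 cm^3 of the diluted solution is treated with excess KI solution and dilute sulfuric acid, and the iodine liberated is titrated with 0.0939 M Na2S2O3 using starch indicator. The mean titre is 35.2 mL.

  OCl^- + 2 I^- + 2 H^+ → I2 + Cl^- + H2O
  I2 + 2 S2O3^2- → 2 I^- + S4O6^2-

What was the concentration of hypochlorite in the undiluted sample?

1.68 M

n(S2O3^2-) = 0.0352 × 0.0939 = 3.31 × 10^-3 mol
n(I2) = n(S2O3^2-)/2 = 1.65 × 10^-3 mol
n(OCl^-) in the aliquot = 1.65 × 10^-3 mol (1:1 ratio)
[OCl^-]_dilute = 1.65 × 10^-3 / 0.0244 = 0.0677 mol/L
[OCl^-]_original = 0.0677 × 250.0/10.1 = 1.68 mol/L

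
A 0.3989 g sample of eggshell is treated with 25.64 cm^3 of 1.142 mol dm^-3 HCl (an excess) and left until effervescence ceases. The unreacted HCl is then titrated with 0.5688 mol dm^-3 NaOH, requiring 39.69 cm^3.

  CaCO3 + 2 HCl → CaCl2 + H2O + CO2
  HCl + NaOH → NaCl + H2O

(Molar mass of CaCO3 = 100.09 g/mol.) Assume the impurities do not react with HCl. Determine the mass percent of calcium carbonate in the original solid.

84.12 %

n(HCl) added = 0.02564 × 1.142 = 0.02928 mol
n(NaOH) used in back-titration = 0.03969 × 0.5688 = 0.02258 mol
n(HCl) left over = 0.02258 mol (1:1 ratio)
n(HCl) consumed by analyte = 0.02928 − 0.02258 = 6.705 × 10^-3 mol
From the 1:2 ratio, n(CaCO3) = 1/2 × 6.705 × 10^-3 = 3.353 × 10^-3 mol
mass of CaCO3 = 3.353 × 10^-3 × 100.09 = 0.3356 g
% CaCO3 = 0.3356 / 0.3989 × 100 = 84.12 %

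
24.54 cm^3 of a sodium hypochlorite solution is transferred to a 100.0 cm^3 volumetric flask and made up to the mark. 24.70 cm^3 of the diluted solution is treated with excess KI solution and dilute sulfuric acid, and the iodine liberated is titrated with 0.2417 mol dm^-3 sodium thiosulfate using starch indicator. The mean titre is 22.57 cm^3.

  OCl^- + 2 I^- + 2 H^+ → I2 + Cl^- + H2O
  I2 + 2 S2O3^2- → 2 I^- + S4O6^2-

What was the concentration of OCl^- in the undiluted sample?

0.4500 mol/L

n(S2O3^2-) = 0.02257 × 0.2417 = 5.455 × 10^-3 mol
n(I2) = n(S2O3^2-)/2 = 2.728 × 10^-3 mol
n(OCl^-) in the aliquot = 2.728 × 10^-3 mol (1:1 ratio)
[OCl^-]_dilute = 2.728 × 10^-3 / 0.02470 = 0.1104 mol/L
[OCl^-]_original = 0.1104 × 100.0/24.54 = 0.4500 mol/L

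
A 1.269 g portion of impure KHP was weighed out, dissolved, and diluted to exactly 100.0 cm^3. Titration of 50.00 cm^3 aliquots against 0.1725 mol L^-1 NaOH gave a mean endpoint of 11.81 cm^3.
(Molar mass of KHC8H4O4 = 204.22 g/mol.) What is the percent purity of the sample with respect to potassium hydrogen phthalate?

KHC8H4O4 + NaOH → KNaC8H4O4 + H2O
n(NaOH) per titration = 0.01181 × 0.1725 = 2.037 × 10^-3 mol
n(KHC8H4O4) in each aliquot = 2.037 × 10^-3 mol (1:1 ratio)
n(KHC8H4O4) in the whole flask = 2.037 × 10^-3 × 100.0/50.00 = 4.074 × 10^-3 mol
mass of KHC8H4O4 = 4.074 × 10^-3 × 204.22 = 0.8321 g
% KHC8H4O4 = 0.8321 / 1.269 × 100 = 65.57 %

65.57 %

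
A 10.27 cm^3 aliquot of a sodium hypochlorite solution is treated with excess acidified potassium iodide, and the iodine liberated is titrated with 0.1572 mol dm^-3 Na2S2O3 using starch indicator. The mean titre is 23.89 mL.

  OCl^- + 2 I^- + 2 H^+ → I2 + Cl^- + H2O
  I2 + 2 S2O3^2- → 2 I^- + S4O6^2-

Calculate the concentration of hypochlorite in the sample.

n(S2O3^2-) = 0.02389 × 0.1572 = 3.756 × 10^-3 mol
n(I2) = n(S2O3^2-)/2 = 1.878 × 10^-3 mol
n(OCl^-) in the aliquot = 1.878 × 10^-3 mol (1:1 ratio)
[OCl^-] = 1.878 × 10^-3 / 0.01027 = 0.1828 mol/L

0.1828 mol/L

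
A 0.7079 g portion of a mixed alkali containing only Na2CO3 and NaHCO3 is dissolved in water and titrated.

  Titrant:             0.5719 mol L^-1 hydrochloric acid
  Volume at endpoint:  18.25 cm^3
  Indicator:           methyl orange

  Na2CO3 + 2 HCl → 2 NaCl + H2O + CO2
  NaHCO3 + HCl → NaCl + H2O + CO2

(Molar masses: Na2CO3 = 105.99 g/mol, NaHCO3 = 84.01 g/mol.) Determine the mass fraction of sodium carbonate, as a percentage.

n(HCl) = 0.01825 × 0.5719 = 0.01044 mol
Let x = n(Na2CO3), y = n(NaHCO3).
Titrant: 2x + 1y = 0.01044;  mass: 105.99x + 84.01y = 0.7079
Solving, x = 2.723 × 10^-3 mol, y = 4.991 × 10^-3 mol
mass of Na2CO3 = 2.723 × 10^-3 × 105.99 = 0.2886 g
% Na2CO3 = 0.2886 / 0.7079 × 100 = 40.77 %

40.77 %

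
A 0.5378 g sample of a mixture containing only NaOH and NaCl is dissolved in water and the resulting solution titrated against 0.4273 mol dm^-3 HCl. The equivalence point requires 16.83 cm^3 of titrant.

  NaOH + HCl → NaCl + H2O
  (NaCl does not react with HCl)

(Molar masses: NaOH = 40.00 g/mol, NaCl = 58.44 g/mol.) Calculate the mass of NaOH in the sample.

0.2877 g

n(HCl) = 0.01683 × 0.4273 = 7.191 × 10^-3 mol
Let x = n(NaOH), y = n(NaCl).
Titrant: 1x = 7.191 × 10^-3;  mass: 40.00x + 58.44y = 0.5378
Solving, x = 7.191 × 10^-3 mol, y = 4.280 × 10^-3 mol
mass of NaOH = 7.191 × 10^-3 × 40.00 = 0.2877 g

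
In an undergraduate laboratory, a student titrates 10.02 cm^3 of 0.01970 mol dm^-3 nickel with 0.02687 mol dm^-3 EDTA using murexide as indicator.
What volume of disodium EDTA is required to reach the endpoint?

Ni^2+ + EDTA^4- → [Ni(EDTA)]^2-
n(Ni2+) = 0.01002 L × 0.01970 mol/L = 1.974 × 10^-4 mol
n(EDTA) = 1.974 × 10^-4 mol (1:1 stoichiometry)
V(EDTA) = 1.974 × 10^-4 mol / 0.02687 mol/L = 0.007346 L = 7.346 mL

7.346 mL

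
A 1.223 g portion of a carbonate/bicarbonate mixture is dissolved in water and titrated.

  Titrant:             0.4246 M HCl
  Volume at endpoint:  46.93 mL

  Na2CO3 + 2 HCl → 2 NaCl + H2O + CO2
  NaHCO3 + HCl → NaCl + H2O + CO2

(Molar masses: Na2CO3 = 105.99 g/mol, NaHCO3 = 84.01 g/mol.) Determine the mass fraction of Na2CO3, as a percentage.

63.01 %

n(HCl) = 0.04693 × 0.4246 = 0.01993 mol
Let x = n(Na2CO3), y = n(NaHCO3).
Titrant: 2x + 1y = 0.01993;  mass: 105.99x + 84.01y = 1.223
Solving, x = 7.271 × 10^-3 mol, y = 5.384 × 10^-3 mol
mass of Na2CO3 = 7.271 × 10^-3 × 105.99 = 0.7707 g
% Na2CO3 = 0.7707 / 1.223 × 100 = 63.01 %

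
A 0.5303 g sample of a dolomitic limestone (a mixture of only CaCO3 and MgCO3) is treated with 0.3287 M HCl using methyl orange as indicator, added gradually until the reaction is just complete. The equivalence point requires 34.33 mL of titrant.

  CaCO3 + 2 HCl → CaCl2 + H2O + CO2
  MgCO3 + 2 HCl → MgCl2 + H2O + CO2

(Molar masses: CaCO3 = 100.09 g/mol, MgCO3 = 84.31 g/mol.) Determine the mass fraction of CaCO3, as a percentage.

65.32 %

n(HCl) = 0.03433 × 0.3287 = 0.01128 mol
Let x = n(CaCO3), y = n(MgCO3).
Titrant: 2x + 2y = 0.01128;  mass: 100.09x + 84.31y = 0.5303
Solving, x = 3.461 × 10^-3 mol, y = 2.181 × 10^-3 mol
mass of CaCO3 = 3.461 × 10^-3 × 100.09 = 0.3464 g
% CaCO3 = 0.3464 / 0.5303 × 100 = 65.32 %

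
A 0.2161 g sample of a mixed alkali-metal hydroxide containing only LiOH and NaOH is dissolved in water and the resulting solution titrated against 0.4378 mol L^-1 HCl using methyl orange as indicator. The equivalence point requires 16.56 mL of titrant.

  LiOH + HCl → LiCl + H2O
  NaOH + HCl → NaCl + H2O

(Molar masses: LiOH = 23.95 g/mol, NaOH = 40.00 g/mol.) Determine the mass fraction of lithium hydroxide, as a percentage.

n(HCl) = 0.01656 × 0.4378 = 7.250 × 10^-3 mol
Let x = n(LiOH), y = n(NaOH).
Titrant: 1x + 1y = 7.250 × 10^-3;  mass: 23.95x + 40.00y = 0.2161
Solving, x = 4.604 × 10^-3 mol, y = 2.646 × 10^-3 mol
mass of LiOH = 4.604 × 10^-3 × 23.95 = 0.1103 g
% LiOH = 0.1103 / 0.2161 × 100 = 51.03 %

51.03 %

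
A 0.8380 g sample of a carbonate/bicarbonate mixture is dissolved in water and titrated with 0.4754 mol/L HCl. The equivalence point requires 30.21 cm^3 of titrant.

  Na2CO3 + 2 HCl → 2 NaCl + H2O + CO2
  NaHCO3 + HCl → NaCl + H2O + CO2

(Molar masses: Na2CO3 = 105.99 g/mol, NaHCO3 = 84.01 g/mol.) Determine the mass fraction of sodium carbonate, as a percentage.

75.15 %

n(HCl) = 0.03021 × 0.4754 = 0.01436 mol
Let x = n(Na2CO3), y = n(NaHCO3).
Titrant: 2x + 1y = 0.01436;  mass: 105.99x + 84.01y = 0.8380
Solving, x = 5.941 × 10^-3 mol, y = 2.479 × 10^-3 mol
mass of Na2CO3 = 5.941 × 10^-3 × 105.99 = 0.6297 g
% Na2CO3 = 0.6297 / 0.8380 × 100 = 75.15 %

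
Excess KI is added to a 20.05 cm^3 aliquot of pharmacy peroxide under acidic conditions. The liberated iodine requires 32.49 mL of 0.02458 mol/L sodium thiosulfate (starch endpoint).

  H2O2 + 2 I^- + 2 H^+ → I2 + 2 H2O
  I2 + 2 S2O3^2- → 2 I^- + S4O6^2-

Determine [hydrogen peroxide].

n(S2O3^2-) = 0.03249 × 0.02458 = 7.986 × 10^-4 mol
n(I2) = n(S2O3^2-)/2 = 3.993 × 10^-4 mol
n(H2O2) in the aliquot = 3.993 × 10^-4 mol (1:1 ratio)
[H2O2] = 3.993 × 10^-4 / 0.02005 = 0.01992 mol/L

0.01992 mol/L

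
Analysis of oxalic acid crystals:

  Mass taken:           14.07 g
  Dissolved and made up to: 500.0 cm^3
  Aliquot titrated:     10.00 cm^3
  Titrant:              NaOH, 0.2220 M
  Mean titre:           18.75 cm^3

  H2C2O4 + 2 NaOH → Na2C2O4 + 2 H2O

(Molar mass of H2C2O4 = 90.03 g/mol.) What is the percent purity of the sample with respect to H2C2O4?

66.59 %

n(NaOH) per titration = 0.01875 × 0.2220 = 4.162 × 10^-3 mol
From the 1:2 ratio, n(H2C2O4) in each aliquot = 1/2 × 4.162 × 10^-3 = 2.081 × 10^-3 mol
n(H2C2O4) in the whole flask = 2.081 × 10^-3 × 500.0/10.00 = 0.1041 mol
mass of H2C2O4 = 0.1041 × 90.03 = 9.369 g
% H2C2O4 = 9.369 / 14.07 × 100 = 66.59 %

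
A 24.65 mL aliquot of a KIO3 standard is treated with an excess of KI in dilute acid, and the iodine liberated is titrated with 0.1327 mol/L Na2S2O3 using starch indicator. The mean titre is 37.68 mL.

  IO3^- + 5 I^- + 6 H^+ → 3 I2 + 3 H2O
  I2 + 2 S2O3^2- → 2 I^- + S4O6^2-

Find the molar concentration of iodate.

0.03381 mol/L

n(S2O3^2-) = 0.03768 × 0.1327 = 5.000 × 10^-3 mol
n(I2) = n(S2O3^2-)/2 = 2.500 × 10^-3 mol
From the 1:3 ratio, n(IO3^-) in the aliquot = 1/3 × 2.500 × 10^-3 = 8.334 × 10^-4 mol
[IO3^-] = 8.334 × 10^-4 / 0.02465 = 0.03381 mol/L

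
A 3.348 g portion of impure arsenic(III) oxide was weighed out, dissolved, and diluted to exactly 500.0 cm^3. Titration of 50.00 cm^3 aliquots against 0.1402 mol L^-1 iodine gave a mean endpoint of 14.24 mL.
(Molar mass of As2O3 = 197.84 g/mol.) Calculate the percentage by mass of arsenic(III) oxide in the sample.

58.99 %

As2O3 + 2 I2 + 2 H2O → As2O5 + 4 HI
n(I2) per titration = 0.01424 × 0.1402 = 1.996 × 10^-3 mol
From the 1:2 ratio, n(As2O3) in each aliquot = 1/2 × 1.996 × 10^-3 = 9.982 × 10^-4 mol
n(As2O3) in the whole flask = 9.982 × 10^-4 × 500.0/50.00 = 9.982 × 10^-3 mol
mass of As2O3 = 9.982 × 10^-3 × 197.84 = 1.975 g
% As2O3 = 1.975 / 3.348 × 100 = 58.99 %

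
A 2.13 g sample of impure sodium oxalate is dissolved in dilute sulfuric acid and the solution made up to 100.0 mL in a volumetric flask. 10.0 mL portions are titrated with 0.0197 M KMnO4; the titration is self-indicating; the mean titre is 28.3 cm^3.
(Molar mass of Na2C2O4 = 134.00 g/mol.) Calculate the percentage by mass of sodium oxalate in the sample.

87.7 %

2 MnO4^- + 5 C2O4^2- + 16 H^+ → 2 Mn^2+ + 10 CO2 + 8 H2O
n(KMnO4) per titration = 0.0283 × 0.0197 = 5.58 × 10^-4 mol
From the 5:2 ratio, n(Na2C2O4) in each aliquot = 5/2 × 5.58 × 10^-4 = 1.39 × 10^-3 mol
n(Na2C2O4) in the whole flask = 1.39 × 10^-3 × 100.0/10.0 = 0.0139 mol
mass of Na2C2O4 = 0.0139 × 134.00 = 1.87 g
% Na2C2O4 = 1.87 / 2.13 × 100 = 87.7 %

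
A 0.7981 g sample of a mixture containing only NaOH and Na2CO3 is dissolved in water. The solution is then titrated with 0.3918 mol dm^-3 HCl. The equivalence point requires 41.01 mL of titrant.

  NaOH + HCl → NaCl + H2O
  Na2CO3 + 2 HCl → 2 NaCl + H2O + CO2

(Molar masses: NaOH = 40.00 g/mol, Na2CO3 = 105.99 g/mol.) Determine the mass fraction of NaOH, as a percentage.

20.60 %

n(HCl) = 0.04101 × 0.3918 = 0.01607 mol
Let x = n(NaOH), y = n(Na2CO3).
Titrant: 1x + 2y = 0.01607;  mass: 40.00x + 105.99y = 0.7981
Solving, x = 4.110 × 10^-3 mol, y = 5.979 × 10^-3 mol
mass of NaOH = 4.110 × 10^-3 × 40.00 = 0.1644 g
% NaOH = 0.1644 / 0.7981 × 100 = 20.60 %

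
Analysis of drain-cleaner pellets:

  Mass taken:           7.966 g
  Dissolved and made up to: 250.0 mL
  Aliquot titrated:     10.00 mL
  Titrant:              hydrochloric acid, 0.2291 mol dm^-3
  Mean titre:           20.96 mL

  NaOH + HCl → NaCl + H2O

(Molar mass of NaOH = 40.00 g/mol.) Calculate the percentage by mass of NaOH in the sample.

n(HCl) per titration = 0.02096 × 0.2291 = 4.802 × 10^-3 mol
n(NaOH) in each aliquot = 4.802 × 10^-3 mol (1:1 ratio)
n(NaOH) in the whole flask = 4.802 × 10^-3 × 250.0/10.00 = 0.1200 mol
mass of NaOH = 0.1200 × 40.00 = 4.802 g
% NaOH = 4.802 / 7.966 × 100 = 60.28 %

60.28 %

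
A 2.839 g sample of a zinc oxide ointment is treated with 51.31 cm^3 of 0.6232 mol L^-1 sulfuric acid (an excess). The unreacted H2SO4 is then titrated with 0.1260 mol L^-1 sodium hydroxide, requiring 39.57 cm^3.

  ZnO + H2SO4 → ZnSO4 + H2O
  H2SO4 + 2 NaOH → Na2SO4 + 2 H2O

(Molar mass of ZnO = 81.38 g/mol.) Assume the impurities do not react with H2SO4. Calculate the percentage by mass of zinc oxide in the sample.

84.51 %

n(H2SO4) added = 0.05131 × 0.6232 = 0.03198 mol
n(NaOH) used in back-titration = 0.03957 × 0.1260 = 4.986 × 10^-3 mol
From the 1:2 ratio, n(H2SO4) left over = 1/2 × 4.986 × 10^-3 = 2.493 × 10^-3 mol
n(H2SO4) consumed by analyte = 0.03198 − 2.493 × 10^-3 = 0.02948 mol
n(ZnO) = 0.02948 mol (1:1 ratio)
mass of ZnO = 0.02948 × 81.38 = 2.399 g
% ZnO = 2.399 / 2.839 × 100 = 84.51 %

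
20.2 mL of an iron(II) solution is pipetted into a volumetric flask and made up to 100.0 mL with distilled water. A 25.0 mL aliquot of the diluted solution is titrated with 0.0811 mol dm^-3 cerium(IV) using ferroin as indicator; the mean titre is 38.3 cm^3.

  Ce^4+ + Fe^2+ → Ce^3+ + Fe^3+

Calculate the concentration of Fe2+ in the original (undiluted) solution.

0.615 mol/L

n(Ce4+) = 0.0383 × 0.0811 = 3.11 × 10^-3 mol
n(Fe2+) in the aliquot = 3.11 × 10^-3 mol (1:1 ratio)
[Fe2+]_dilute = 3.11 × 10^-3 / 0.0250 = 0.124 mol/L
Dilution factor = 100.0 / 20.2 = 4.950
[Fe2+]_stock = 0.124 × 4.950 = 0.615 mol/L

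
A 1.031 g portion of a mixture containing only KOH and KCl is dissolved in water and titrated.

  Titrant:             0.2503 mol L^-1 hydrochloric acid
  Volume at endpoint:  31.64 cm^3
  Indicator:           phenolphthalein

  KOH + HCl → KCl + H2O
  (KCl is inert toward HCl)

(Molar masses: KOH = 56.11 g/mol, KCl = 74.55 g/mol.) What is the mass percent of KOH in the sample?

43.10 %

n(HCl) = 0.03164 × 0.2503 = 7.919 × 10^-3 mol
Let x = n(KOH), y = n(KCl).
Titrant: 1x = 7.919 × 10^-3;  mass: 56.11x + 74.55y = 1.031
Solving, x = 7.919 × 10^-3 mol, y = 7.869 × 10^-3 mol
mass of KOH = 7.919 × 10^-3 × 56.11 = 0.4444 g
% KOH = 0.4444 / 1.031 × 100 = 43.10 %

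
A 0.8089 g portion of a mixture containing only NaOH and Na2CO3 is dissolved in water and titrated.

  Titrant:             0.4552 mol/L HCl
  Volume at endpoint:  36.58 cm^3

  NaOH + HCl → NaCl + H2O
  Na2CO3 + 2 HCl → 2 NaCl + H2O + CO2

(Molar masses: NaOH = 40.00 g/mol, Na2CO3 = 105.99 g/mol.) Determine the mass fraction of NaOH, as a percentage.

27.98 %

n(HCl) = 0.03658 × 0.4552 = 0.01665 mol
Let x = n(NaOH), y = n(Na2CO3).
Titrant: 1x + 2y = 0.01665;  mass: 40.00x + 105.99y = 0.8089
Solving, x = 5.658 × 10^-3 mol, y = 5.496 × 10^-3 mol
mass of NaOH = 5.658 × 10^-3 × 40.00 = 0.2263 g
% NaOH = 0.2263 / 0.8089 × 100 = 27.98 %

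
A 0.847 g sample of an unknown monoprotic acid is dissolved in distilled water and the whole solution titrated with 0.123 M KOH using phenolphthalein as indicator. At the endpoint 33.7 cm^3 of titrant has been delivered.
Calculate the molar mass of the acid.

204 g/mol

n(KOH) = 0.0337 L × 0.123 mol/L = 4.15 × 10^-3 mol
n(HA) = 4.15 × 10^-3 mol (1:1 ratio)
M = m / n = 0.847 g / 4.15 × 10^-3 mol = 204 g/mol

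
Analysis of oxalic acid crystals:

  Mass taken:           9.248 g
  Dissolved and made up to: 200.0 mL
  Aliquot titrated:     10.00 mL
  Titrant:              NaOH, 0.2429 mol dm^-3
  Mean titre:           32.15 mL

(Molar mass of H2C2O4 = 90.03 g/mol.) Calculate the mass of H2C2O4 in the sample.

7.031 g

H2C2O4 + 2 NaOH → Na2C2O4 + 2 H2O
n(NaOH) per titration = 0.03215 × 0.2429 = 7.809 × 10^-3 mol
From the 1:2 ratio, n(H2C2O4) in each aliquot = 1/2 × 7.809 × 10^-3 = 3.905 × 10^-3 mol
n(H2C2O4) in the whole flask = 3.905 × 10^-3 × 200.0/10.00 = 0.07809 mol
mass of H2C2O4 = 0.07809 × 90.03 = 7.031 g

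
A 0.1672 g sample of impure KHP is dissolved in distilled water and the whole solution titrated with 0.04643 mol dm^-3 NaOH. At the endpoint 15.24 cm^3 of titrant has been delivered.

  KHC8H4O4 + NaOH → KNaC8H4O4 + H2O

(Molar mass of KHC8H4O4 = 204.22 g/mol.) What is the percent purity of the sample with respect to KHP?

86.43 %

n(NaOH) = 0.01524 L × 0.04643 mol/L = 7.076 × 10^-4 mol
n(KHC8H4O4) = 7.076 × 10^-4 mol (1:1 ratio)
mass of KHC8H4O4 = 7.076 × 10^-4 × 204.22 g/mol = 0.1445 g
% KHC8H4O4 = 0.1445 / 0.1672 × 100 = 86.43 %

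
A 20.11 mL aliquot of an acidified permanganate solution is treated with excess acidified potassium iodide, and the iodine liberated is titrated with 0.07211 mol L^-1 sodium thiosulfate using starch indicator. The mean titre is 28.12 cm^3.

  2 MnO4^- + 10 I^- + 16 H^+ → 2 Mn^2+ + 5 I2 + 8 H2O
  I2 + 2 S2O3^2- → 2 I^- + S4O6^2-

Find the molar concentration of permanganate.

n(S2O3^2-) = 0.02812 × 0.07211 = 2.028 × 10^-3 mol
n(I2) = n(S2O3^2-)/2 = 1.014 × 10^-3 mol
From the 2:5 ratio, n(MnO4^-) in the aliquot = 2/5 × 1.014 × 10^-3 = 4.055 × 10^-4 mol
[MnO4^-] = 4.055 × 10^-4 / 0.02011 = 0.02017 mol/L

0.02017 mol/L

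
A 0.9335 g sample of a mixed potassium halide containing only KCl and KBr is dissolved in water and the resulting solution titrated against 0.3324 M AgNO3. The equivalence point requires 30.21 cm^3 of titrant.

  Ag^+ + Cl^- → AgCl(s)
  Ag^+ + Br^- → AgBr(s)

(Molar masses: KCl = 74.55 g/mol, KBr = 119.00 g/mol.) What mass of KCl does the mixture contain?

n(AgNO3) = 0.03021 × 0.3324 = 0.01004 mol
Let x = n(KCl), y = n(KBr).
Titrant: 1x + 1y = 0.01004;  mass: 74.55x + 119.00y = 0.9335
Solving, x = 5.882 × 10^-3 mol, y = 4.159 × 10^-3 mol
mass of KCl = 5.882 × 10^-3 × 74.55 = 0.4385 g

0.4385 g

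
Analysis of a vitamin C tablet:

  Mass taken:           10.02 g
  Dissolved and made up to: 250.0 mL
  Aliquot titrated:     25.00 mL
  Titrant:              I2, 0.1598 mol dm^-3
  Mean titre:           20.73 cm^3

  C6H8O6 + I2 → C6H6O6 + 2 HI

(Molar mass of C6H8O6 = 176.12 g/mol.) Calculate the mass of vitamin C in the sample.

n(I2) per titration = 0.02073 × 0.1598 = 3.313 × 10^-3 mol
n(C6H8O6) in each aliquot = 3.313 × 10^-3 mol (1:1 ratio)
n(C6H8O6) in the whole flask = 3.313 × 10^-3 × 250.0/25.00 = 0.03313 mol
mass of C6H8O6 = 0.03313 × 176.12 = 5.834 g

5.834 g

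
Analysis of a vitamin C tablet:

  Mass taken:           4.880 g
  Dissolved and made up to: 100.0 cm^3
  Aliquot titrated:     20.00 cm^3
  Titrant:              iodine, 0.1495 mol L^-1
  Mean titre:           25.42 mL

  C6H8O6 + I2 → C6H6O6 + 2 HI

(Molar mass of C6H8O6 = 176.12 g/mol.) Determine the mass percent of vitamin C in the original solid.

n(I2) per titration = 0.02542 × 0.1495 = 3.800 × 10^-3 mol
n(C6H8O6) in each aliquot = 3.800 × 10^-3 mol (1:1 ratio)
n(C6H8O6) in the whole flask = 3.800 × 10^-3 × 100.0/20.00 = 0.01900 mol
mass of C6H8O6 = 0.01900 × 176.12 = 3.347 g
% C6H8O6 = 3.347 / 4.880 × 100 = 68.58 %

68.58 %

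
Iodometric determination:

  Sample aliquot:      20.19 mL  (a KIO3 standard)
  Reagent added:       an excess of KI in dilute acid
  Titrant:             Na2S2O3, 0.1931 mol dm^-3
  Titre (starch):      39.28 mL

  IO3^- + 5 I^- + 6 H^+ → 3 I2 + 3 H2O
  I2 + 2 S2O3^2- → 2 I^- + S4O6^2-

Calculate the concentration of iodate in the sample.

0.06261 mol/L

n(S2O3^2-) = 0.03928 × 0.1931 = 7.585 × 10^-3 mol
n(I2) = n(S2O3^2-)/2 = 3.792 × 10^-3 mol
From the 1:3 ratio, n(IO3^-) in the aliquot = 1/3 × 3.792 × 10^-3 = 1.264 × 10^-3 mol
[IO3^-] = 1.264 × 10^-3 / 0.02019 = 0.06261 mol/L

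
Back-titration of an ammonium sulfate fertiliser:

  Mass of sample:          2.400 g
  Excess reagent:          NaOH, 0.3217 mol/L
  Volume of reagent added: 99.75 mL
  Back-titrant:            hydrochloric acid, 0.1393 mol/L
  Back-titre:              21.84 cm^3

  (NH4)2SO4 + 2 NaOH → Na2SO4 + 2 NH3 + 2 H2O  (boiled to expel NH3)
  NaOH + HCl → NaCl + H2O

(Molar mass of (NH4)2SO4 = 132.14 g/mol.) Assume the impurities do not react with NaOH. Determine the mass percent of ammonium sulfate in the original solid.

n(NaOH) added = 0.09975 × 0.3217 = 0.03209 mol
n(HCl) used in back-titration = 0.02184 × 0.1393 = 3.042 × 10^-3 mol
n(NaOH) left over = 3.042 × 10^-3 mol (1:1 ratio)
n(NaOH) consumed by analyte = 0.03209 − 3.042 × 10^-3 = 0.02905 mol
From the 1:2 ratio, n((NH4)2SO4) = 1/2 × 0.02905 = 0.01452 mol
mass of (NH4)2SO4 = 0.01452 × 132.14 = 1.919 g
% (NH4)2SO4 = 1.919 / 2.400 × 100 = 79.96 %

79.96 %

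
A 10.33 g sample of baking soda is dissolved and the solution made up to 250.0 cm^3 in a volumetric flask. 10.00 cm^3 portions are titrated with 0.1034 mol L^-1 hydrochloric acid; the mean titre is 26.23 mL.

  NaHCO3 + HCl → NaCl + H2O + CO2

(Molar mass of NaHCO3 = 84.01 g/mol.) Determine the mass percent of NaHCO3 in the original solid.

55.14 %

n(HCl) per titration = 0.02623 × 0.1034 = 2.712 × 10^-3 mol
n(NaHCO3) in each aliquot = 2.712 × 10^-3 mol (1:1 ratio)
n(NaHCO3) in the whole flask = 2.712 × 10^-3 × 250.0/10.00 = 0.06780 mol
mass of NaHCO3 = 0.06780 × 84.01 = 5.696 g
% NaHCO3 = 5.696 / 10.33 × 100 = 55.14 %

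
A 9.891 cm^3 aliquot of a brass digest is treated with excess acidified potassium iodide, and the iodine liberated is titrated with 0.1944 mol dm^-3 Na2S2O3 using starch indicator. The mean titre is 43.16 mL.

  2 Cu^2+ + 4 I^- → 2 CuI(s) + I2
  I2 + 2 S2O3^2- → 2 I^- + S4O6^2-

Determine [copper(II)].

n(S2O3^2-) = 0.04316 × 0.1944 = 8.390 × 10^-3 mol
n(I2) = n(S2O3^2-)/2 = 4.195 × 10^-3 mol
From the 2:1 ratio, n(Cu2+) in the aliquot = 2/1 × 4.195 × 10^-3 = 8.390 × 10^-3 mol
[Cu2+] = 8.390 × 10^-3 / 0.009891 = 0.8483 mol/L

0.8483 mol/L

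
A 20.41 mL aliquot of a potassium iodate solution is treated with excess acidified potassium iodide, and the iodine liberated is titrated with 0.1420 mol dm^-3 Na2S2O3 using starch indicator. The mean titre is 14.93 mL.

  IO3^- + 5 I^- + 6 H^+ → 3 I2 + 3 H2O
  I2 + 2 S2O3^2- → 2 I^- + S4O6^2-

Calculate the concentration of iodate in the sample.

n(S2O3^2-) = 0.01493 × 0.1420 = 2.120 × 10^-3 mol
n(I2) = n(S2O3^2-)/2 = 1.060 × 10^-3 mol
From the 1:3 ratio, n(IO3^-) in the aliquot = 1/3 × 1.060 × 10^-3 = 3.533 × 10^-4 mol
[IO3^-] = 3.533 × 10^-4 / 0.02041 = 0.01731 mol/L

0.01731 mol/L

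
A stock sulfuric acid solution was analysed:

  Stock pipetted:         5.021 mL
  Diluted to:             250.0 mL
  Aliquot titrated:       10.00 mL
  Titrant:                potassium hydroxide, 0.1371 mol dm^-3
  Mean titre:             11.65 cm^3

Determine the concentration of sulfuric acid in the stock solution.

H2SO4 + 2 KOH → K2SO4 + 2 H2O
n(KOH) = 0.01165 × 0.1371 = 1.597 × 10^-3 mol
From the 1:2 ratio, n(H2SO4) in the aliquot = 1/2 × 1.597 × 10^-3 = 7.986 × 10^-4 mol
[H2SO4]_dilute = 7.986 × 10^-4 / 0.01000 = 0.07986 mol/L
Dilution factor = 250.0 / 5.021 = 49.79
[H2SO4]_stock = 0.07986 × 49.79 = 3.976 mol/L

3.976 mol/L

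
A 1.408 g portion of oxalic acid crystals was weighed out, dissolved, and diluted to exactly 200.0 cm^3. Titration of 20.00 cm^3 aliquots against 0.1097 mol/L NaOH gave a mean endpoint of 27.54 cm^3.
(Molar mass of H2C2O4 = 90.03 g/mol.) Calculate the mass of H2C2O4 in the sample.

1.360 g

H2C2O4 + 2 NaOH → Na2C2O4 + 2 H2O
n(NaOH) per titration = 0.02754 × 0.1097 = 3.021 × 10^-3 mol
From the 1:2 ratio, n(H2C2O4) in each aliquot = 1/2 × 3.021 × 10^-3 = 1.511 × 10^-3 mol
n(H2C2O4) in the whole flask = 1.511 × 10^-3 × 200.0/20.00 = 0.01511 mol
mass of H2C2O4 = 0.01511 × 90.03 = 1.360 g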